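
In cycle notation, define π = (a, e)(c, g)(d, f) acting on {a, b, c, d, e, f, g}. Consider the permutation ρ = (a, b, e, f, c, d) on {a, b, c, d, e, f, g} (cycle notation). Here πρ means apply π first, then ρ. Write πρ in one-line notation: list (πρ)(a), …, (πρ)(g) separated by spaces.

f e g c b a d

(πρ)(x) = ρ(π(x)). Computing each image: ρ(π(a)) = ρ(e) = f, ρ(π(b)) = ρ(b) = e, ρ(π(c)) = ρ(g) = g, ρ(π(d)) = ρ(f) = c, ρ(π(e)) = ρ(a) = b, ρ(π(f)) = ρ(d) = a, ρ(π(g)) = ρ(c) = d.
Hence πρ = [f e g c b a d].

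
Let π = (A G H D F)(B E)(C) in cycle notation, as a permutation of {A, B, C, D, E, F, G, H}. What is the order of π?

10

The disjoint cycles have lengths 5, 2, 1.
Since disjoint cycles commute, ord(π) = lcm(5, 2) = 10.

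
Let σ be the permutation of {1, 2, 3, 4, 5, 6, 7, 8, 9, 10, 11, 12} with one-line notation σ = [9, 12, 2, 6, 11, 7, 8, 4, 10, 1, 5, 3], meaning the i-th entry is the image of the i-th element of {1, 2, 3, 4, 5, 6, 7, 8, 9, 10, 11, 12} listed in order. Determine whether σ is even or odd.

In disjoint-cycle form the cycle lengths are 4, 3, 3, 2.
A cycle of length ℓ contributes ℓ−1 transpositions, so σ is a product of 3 + 2 + 2 + 1 = 8 transpositions — even.

even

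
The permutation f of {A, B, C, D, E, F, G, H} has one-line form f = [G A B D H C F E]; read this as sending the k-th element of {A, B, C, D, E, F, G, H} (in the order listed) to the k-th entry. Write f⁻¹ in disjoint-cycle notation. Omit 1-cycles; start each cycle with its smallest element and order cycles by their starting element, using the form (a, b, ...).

(A, B, C, F, G)(E, H)

First write f in disjoint cycles: (A, G, F, C, B)(E, H).
Reversing each cycle (and rotating so the smallest element leads) gives f⁻¹ = (A, B, C, F, G)(E, H).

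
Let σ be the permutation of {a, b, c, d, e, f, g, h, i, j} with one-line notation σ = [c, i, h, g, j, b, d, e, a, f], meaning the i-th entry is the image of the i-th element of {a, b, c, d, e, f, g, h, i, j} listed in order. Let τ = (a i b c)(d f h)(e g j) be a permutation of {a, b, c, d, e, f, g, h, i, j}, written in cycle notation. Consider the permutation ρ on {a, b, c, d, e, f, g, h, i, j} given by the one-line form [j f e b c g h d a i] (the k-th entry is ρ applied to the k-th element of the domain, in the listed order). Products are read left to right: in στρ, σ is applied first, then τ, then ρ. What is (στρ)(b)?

f

Apply the permutations in order: σ(b) = i, then τ(i) = b, then ρ(b) = f. So (στρ)(b) = f.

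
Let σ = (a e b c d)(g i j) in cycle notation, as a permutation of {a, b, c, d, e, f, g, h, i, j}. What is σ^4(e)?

a

e lies in the 5-cycle (a e b c d).
Advancing 4 steps from e: e → b → c → d → a.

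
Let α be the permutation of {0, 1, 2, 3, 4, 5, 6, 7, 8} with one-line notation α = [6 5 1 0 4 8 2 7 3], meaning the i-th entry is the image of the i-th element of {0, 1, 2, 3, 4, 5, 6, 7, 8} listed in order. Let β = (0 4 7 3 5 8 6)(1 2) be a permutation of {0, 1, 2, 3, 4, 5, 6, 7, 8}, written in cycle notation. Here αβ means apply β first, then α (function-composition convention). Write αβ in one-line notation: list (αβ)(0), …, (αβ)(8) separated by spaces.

4 1 5 8 7 3 6 0 2

Chase each element through β then α: 0 → 4 → 4; 1 → 2 → 1; 2 → 1 → 5; 3 → 5 → 8; 4 → 7 → 7; 5 → 8 → 3; 6 → 0 → 6; 7 → 3 → 0; 8 → 6 → 2.
Collecting the images, αβ = [4 1 5 8 7 3 6 0 2].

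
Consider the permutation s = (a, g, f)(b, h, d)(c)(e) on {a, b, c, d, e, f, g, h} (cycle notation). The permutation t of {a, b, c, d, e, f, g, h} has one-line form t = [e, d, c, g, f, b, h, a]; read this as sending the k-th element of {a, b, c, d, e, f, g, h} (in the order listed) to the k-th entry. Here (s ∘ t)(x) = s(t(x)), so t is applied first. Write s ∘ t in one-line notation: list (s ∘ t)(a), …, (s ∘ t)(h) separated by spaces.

Chase each element through t then s: a → e → e; b → d → b; c → c → c; d → g → f; e → f → a; f → b → h; g → h → d; h → a → g.
Collecting the images, s ∘ t = [e b c f a h d g].

e b c f a h d g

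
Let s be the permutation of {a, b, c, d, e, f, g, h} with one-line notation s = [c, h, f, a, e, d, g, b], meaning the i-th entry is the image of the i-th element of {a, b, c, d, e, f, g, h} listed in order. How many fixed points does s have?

2

The fixed points (elements with s(x) = x) are {e, g}, so there are 2.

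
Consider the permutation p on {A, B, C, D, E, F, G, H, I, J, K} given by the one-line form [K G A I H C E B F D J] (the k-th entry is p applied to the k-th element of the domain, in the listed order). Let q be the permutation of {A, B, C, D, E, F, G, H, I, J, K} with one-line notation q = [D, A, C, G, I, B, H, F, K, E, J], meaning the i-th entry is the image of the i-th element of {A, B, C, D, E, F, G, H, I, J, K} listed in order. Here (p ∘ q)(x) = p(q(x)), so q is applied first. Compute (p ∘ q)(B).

K

First apply q: q(B) = A, then p(A) = K. Thus (p ∘ q)(B) = K.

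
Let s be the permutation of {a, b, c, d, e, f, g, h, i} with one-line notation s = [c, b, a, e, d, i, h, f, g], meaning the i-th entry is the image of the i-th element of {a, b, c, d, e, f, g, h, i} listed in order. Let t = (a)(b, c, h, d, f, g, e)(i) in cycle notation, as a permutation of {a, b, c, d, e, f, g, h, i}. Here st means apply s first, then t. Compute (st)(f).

i

First apply s: s(f) = i, then t(i) = i. Thus (st)(f) = i.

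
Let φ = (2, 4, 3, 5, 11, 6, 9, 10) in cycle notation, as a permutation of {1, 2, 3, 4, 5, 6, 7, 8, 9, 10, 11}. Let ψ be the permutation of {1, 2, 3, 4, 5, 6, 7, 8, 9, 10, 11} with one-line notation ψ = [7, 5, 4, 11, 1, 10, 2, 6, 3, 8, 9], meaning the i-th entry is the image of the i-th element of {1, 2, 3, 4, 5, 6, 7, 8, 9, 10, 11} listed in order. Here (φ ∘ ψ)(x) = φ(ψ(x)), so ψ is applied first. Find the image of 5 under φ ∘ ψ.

First apply ψ: ψ(5) = 1, then φ(1) = 1. Thus (φ ∘ ψ)(5) = 1.

1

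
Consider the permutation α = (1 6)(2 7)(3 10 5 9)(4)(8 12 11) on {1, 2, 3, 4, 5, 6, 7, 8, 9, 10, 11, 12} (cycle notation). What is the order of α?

12

The disjoint cycles have lengths 4, 3, 2, 2, 1.
Since disjoint cycles commute, ord(α) = lcm(4, 3, 2, 2) = 12.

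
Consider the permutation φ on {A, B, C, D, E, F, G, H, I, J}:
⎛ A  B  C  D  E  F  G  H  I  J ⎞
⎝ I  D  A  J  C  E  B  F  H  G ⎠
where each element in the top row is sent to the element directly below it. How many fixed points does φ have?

No element satisfies φ(x) = x, so there are 0 fixed points.

0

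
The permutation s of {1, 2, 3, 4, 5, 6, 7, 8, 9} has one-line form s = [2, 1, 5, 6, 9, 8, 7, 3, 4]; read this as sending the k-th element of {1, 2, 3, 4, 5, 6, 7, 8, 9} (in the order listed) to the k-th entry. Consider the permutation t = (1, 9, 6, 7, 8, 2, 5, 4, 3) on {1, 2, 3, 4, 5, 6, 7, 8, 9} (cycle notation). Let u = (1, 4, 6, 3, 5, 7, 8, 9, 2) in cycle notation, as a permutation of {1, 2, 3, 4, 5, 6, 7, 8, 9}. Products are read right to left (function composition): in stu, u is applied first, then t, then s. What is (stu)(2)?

(stu)(2) = s(t(u(2))). u(2) = 1, then t(1) = 9, then s(9) = 4, so the result is 4.

4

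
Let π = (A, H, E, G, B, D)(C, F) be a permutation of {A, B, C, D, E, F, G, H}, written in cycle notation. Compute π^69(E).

D

E lies in the 6-cycle (A, H, E, G, B, D).
On a 6-cycle, π^6 is the identity, so π^69 = π^3 there (69 ≡ 3 mod 6).
Advancing 3 steps from E: E → G → B → D.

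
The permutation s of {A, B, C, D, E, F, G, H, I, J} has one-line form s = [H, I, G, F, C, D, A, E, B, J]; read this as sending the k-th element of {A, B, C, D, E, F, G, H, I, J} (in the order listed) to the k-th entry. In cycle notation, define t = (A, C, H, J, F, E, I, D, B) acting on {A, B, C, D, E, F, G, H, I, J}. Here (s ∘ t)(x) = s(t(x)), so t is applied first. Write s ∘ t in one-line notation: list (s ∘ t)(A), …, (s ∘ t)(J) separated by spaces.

Chase each element through t then s: A → C → G; B → A → H; C → H → E; D → B → I; E → I → B; F → E → C; G → G → A; H → J → J; I → D → F; J → F → D.
So s ∘ t in one-line form is G H E I B C A J F D.

G H E I B C A J F D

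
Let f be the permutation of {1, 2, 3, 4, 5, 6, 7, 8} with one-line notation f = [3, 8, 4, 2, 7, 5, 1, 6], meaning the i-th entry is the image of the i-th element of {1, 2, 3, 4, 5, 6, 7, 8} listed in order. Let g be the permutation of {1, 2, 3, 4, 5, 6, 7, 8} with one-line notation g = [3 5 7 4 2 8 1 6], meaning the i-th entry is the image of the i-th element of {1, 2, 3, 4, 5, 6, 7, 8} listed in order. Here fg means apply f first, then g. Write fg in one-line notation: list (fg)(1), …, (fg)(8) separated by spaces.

7 6 4 5 1 2 3 8

(fg)(x) = g(f(x)). Computing each image: g(f(1)) = g(3) = 7, g(f(2)) = g(8) = 6, g(f(3)) = g(4) = 4, g(f(4)) = g(2) = 5, g(f(5)) = g(7) = 1, g(f(6)) = g(5) = 2, g(f(7)) = g(1) = 3, g(f(8)) = g(6) = 8.
Hence fg = [7 6 4 5 1 2 3 8].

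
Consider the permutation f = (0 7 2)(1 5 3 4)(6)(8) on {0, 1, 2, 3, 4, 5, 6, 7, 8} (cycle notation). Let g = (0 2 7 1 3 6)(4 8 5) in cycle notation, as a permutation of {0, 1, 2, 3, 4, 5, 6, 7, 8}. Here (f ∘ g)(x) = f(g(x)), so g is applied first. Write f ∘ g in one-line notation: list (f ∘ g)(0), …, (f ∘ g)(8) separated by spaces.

0 4 2 6 8 1 7 5 3

(f ∘ g)(x) = f(g(x)). Computing each image: f(g(0)) = f(2) = 0, f(g(1)) = f(3) = 4, f(g(2)) = f(7) = 2, f(g(3)) = f(6) = 6, f(g(4)) = f(8) = 8, f(g(5)) = f(4) = 1, f(g(6)) = f(0) = 7, f(g(7)) = f(1) = 5, f(g(8)) = f(5) = 3.
Hence f ∘ g = [0 4 2 6 8 1 7 5 3].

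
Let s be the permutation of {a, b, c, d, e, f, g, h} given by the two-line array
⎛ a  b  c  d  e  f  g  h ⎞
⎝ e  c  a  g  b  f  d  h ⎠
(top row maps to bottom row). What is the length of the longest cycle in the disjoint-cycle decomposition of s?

Decomposing into disjoint cycles gives (a e b c)(d g); the longest has length 4.

4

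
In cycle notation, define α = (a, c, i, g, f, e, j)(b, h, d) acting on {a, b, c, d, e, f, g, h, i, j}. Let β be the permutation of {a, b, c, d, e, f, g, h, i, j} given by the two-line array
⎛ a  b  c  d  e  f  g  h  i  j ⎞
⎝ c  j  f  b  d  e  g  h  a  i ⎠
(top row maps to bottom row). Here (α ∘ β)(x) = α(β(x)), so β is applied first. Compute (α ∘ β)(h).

d

First apply β: β(h) = h, then α(h) = d. Thus (α ∘ β)(h) = d.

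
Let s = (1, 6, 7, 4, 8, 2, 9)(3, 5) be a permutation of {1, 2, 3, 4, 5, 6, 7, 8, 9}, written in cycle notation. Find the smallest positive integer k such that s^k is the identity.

14

The disjoint cycles have lengths 7, 2.
The order of s is the least common multiple of its cycle lengths: lcm(7, 2) = 14.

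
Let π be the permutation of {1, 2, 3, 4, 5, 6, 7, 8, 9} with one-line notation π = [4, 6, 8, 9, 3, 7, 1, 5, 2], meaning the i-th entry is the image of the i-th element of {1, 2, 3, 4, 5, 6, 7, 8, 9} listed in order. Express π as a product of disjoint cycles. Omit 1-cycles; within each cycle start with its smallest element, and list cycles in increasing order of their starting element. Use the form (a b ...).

(1 4 9 2 6 7)(3 8 5)

From 1: 1 → 4 → 9 → 2 → 6 → 7 → 1, closing the cycle (1 4 9 2 6 7).
Continuing from each remaining unvisited element yields (1 4 9 2 6 7)(3 8 5).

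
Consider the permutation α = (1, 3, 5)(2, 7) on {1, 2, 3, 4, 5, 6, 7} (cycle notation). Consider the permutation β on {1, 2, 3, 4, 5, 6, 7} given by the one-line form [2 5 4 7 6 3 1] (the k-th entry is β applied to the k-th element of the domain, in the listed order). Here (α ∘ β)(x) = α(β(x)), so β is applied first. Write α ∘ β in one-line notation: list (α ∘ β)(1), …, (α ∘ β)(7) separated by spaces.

For each element, apply β then α: 1 → 2 → 7; 2 → 5 → 1; 3 → 4 → 4; 4 → 7 → 2; 5 → 6 → 6; 6 → 3 → 5; 7 → 1 → 3.
Collecting the images, α ∘ β = [7 1 4 2 6 5 3].

7 1 4 2 6 5 3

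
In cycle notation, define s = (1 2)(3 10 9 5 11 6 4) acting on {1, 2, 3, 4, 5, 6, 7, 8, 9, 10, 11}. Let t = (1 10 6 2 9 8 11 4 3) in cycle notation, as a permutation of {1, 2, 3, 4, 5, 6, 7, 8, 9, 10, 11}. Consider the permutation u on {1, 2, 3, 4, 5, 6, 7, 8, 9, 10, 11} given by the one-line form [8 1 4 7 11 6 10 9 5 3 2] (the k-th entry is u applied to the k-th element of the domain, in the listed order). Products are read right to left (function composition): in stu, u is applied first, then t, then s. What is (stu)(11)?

Apply the permutations in order: u(11) = 2, then t(2) = 9, then s(9) = 5. So (stu)(11) = 5.

5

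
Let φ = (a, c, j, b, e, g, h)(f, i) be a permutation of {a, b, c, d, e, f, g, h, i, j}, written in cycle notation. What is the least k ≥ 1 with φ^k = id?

14

The disjoint cycles have lengths 7, 2, 1.
The order is lcm(7, 2) = 14.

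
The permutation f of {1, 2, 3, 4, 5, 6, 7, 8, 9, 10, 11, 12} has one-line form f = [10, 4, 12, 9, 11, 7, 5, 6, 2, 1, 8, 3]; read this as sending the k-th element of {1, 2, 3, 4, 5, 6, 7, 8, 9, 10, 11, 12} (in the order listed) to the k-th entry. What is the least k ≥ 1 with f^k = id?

The disjoint-cycle form of f has cycle lengths 5, 3, 2, 2.
The order is lcm(5, 3, 2, 2) = 30.

30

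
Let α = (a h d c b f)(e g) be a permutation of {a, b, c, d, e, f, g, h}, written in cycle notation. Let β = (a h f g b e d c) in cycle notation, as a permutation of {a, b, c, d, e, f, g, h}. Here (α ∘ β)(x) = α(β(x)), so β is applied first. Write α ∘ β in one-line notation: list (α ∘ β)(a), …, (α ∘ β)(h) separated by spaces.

(α ∘ β)(x) = α(β(x)). Computing each image: α(β(a)) = α(h) = d, α(β(b)) = α(e) = g, α(β(c)) = α(a) = h, α(β(d)) = α(c) = b, α(β(e)) = α(d) = c, α(β(f)) = α(g) = e, α(β(g)) = α(b) = f, α(β(h)) = α(f) = a.
Hence α ∘ β = [d g h b c e f a].

d g h b c e f a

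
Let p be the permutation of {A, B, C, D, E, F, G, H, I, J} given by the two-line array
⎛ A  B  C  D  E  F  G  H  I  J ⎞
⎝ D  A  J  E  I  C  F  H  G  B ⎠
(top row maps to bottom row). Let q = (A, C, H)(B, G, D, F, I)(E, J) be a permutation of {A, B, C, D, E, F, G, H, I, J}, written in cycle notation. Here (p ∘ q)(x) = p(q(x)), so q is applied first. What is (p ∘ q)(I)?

A

First apply q: q(I) = B, then p(B) = A. Thus (p ∘ q)(I) = A.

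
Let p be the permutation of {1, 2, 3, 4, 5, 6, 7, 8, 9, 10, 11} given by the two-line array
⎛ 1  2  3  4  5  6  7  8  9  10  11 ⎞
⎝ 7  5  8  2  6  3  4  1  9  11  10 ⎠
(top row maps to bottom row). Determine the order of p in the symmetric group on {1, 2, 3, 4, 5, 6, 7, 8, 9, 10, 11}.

8

The disjoint-cycle form of p has cycle lengths 8, 2, 1.
Since disjoint cycles commute, ord(p) = lcm(8, 2) = 8.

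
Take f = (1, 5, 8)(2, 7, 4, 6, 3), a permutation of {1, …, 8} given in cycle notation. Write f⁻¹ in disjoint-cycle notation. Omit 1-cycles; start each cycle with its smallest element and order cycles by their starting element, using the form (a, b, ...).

(1, 8, 5)(2, 3, 6, 4, 7)

The inverse reverses each cycle.
Reversing each cycle of f and rotating so the smallest element leads gives (1, 8, 5)(2, 3, 6, 4, 7).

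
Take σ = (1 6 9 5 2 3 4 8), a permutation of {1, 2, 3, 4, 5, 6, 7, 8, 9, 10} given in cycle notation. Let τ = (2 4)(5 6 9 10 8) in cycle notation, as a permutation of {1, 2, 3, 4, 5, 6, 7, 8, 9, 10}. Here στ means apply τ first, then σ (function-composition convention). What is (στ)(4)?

First apply τ: τ(4) = 2, then σ(2) = 3. Thus (στ)(4) = 3.

3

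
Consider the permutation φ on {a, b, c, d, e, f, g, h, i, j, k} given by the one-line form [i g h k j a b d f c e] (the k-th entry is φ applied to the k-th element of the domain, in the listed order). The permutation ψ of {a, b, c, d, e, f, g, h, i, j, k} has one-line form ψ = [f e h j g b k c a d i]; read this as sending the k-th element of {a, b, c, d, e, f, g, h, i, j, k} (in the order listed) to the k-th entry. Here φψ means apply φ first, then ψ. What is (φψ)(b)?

(φψ)(b) = ψ(φ(b)). φ(b) = g, then ψ(g) = k. So (φψ)(b) = k.

k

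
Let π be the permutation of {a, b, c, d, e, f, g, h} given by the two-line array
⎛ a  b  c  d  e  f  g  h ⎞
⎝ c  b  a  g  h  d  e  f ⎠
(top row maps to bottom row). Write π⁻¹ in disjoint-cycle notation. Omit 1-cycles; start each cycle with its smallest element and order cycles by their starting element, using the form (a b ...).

First write π in disjoint cycles: (a c)(d g e h f).
The inverse reverses every cycle; in canonical form, π⁻¹ = (a c)(d f h e g).

(a c)(d f h e g)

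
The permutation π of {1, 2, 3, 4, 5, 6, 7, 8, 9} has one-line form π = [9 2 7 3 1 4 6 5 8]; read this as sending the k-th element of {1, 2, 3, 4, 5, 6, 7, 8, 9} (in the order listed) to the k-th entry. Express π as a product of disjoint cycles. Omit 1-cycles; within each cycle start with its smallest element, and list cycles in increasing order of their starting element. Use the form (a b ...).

Start at 1 and follow images: 1 → 9 → 8 → 5 → 1, giving the cycle (1 9 8 5).
Continuing from each remaining unvisited element yields (1 9 8 5)(3 7 6 4).

(1 9 8 5)(3 7 6 4)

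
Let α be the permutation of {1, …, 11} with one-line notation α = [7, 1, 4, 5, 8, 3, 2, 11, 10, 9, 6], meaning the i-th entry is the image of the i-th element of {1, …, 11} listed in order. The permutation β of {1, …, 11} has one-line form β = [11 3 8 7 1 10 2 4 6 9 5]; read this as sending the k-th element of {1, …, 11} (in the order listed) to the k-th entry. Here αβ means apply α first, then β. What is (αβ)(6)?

First apply α: α(6) = 3, then β(3) = 8. Thus (αβ)(6) = 8.

8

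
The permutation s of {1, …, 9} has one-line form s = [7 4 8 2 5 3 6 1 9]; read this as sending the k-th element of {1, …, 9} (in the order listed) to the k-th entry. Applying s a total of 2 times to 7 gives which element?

Tracing 7 → 6 → … returns to 7 after 5 steps, so 7 lies in a 5-cycle (1 7 6 3 8).
Stepping 2 places around the cycle: 7 → 6 → 3.

3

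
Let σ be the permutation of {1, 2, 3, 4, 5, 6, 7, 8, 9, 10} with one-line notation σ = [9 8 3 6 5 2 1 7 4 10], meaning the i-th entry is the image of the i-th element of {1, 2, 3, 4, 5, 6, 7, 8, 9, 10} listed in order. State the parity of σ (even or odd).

In disjoint-cycle form the cycle lengths are 7, 1, 1, 1.
A cycle of length ℓ contributes ℓ−1 transpositions, so σ is a product of 6 transpositions — even.

even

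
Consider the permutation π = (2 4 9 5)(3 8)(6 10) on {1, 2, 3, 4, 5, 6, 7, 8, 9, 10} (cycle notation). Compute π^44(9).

9 lies in the 4-cycle (2 4 9 5).
Since the cycle has length 4, π^44 acts on it the same as π^0 (44 mod 4 = 0).
So π^44(9) = 9.

9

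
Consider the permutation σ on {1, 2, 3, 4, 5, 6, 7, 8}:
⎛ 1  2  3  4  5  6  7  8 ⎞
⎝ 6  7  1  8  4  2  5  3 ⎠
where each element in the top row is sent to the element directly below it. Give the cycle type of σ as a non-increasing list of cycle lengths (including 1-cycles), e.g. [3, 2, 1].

The disjoint cycles are (1, 6, 2, 7, 5, 4, 8, 3), with lengths 8 in non-increasing order.

[8]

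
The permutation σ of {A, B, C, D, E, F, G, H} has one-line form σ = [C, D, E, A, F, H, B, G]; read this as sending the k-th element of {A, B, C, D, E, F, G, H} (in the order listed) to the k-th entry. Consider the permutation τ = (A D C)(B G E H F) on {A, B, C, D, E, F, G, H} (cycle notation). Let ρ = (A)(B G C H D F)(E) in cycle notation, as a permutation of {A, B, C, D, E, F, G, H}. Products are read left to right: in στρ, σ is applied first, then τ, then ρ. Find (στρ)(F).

B

Chase F: σ(F) = H; τ(H) = F; ρ(F) = B. Hence (στρ)(F) = B.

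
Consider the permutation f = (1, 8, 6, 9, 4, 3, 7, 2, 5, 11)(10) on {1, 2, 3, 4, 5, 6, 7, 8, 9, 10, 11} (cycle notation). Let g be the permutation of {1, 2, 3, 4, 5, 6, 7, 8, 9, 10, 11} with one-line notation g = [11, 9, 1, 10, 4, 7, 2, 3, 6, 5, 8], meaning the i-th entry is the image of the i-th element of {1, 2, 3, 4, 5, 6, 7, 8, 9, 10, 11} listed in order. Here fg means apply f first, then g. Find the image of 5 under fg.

8

First apply f: f(5) = 11, then g(11) = 8. Thus (fg)(5) = 8.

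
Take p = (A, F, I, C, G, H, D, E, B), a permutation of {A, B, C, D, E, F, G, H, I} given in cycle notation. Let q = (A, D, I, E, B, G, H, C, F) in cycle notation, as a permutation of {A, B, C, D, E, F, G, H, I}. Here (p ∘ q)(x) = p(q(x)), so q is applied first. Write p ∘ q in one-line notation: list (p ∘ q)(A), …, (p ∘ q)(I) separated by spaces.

For each element, apply q then p: A → D → E; B → G → H; C → F → I; D → I → C; E → B → A; F → A → F; G → H → D; H → C → G; I → E → B.
Collecting the images, p ∘ q = [E H I C A F D G B].

E H I C A F D G B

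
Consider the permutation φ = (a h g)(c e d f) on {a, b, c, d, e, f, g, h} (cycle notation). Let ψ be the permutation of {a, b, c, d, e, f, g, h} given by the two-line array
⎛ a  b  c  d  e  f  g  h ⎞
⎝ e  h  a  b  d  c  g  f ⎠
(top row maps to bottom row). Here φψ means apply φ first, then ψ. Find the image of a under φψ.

First apply φ: φ(a) = h, then ψ(h) = f. Thus (φψ)(a) = f.

f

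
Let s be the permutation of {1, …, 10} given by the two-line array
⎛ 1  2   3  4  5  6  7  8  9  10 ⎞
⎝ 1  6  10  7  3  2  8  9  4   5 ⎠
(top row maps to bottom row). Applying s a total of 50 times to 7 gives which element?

9

Tracing 7 → 8 → … returns to 7 after 4 steps, so 7 lies in a 4-cycle (4 7 8 9).
On a 4-cycle, s^4 is the identity, so s^50 = s^2 there (50 ≡ 2 mod 4).
Stepping 2 places around the cycle: 7 → 8 → 9.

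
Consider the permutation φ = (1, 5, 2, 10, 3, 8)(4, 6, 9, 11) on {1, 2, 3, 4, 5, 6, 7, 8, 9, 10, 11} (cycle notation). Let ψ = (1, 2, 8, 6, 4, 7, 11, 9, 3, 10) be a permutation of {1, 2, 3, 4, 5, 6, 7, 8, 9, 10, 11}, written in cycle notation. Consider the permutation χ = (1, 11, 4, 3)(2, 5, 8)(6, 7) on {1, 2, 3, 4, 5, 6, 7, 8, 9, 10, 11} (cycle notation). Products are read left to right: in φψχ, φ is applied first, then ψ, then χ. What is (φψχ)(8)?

5

(φψχ)(8) = χ(ψ(φ(8))). φ(8) = 1, then ψ(1) = 2, then χ(2) = 5, so the result is 5.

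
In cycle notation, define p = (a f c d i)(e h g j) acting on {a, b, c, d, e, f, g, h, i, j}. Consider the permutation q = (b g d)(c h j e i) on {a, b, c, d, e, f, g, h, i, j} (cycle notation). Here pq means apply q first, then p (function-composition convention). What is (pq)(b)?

j

(pq)(b) = p(q(b)). q(b) = g, then p(g) = j. So (pq)(b) = j.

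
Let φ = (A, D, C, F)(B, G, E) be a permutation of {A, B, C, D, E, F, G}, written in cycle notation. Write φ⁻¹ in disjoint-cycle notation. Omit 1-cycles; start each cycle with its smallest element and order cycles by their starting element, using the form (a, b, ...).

(A, F, C, D)(B, E, G)

The inverse reverses each cycle.
Reversing each cycle of φ and rotating so the smallest element leads gives (A, F, C, D)(B, E, G).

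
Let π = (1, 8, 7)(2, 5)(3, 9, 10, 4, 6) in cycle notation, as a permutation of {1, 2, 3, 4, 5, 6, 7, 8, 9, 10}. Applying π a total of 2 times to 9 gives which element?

9 lies in the 5-cycle (3, 9, 10, 4, 6).
Advancing 2 steps from 9: 9 → 10 → 4.

4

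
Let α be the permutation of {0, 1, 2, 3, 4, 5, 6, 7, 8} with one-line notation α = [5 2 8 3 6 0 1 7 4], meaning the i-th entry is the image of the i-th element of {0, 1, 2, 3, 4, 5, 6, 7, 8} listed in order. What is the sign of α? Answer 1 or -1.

-1

In disjoint-cycle form the cycle lengths are 5, 2, 1, 1.
A cycle of length ℓ contributes ℓ−1 transpositions, so α is a product of 4 + 1 = 5 transpositions — odd.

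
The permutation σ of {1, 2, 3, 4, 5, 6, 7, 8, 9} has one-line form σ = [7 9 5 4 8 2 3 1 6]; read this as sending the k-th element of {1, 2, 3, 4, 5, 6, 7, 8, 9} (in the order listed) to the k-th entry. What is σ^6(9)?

Tracing 9 → 6 → … returns to 9 after 3 steps, so 9 lies in a 3-cycle (2 9 6).
On a 3-cycle, σ^3 is the identity, so σ^6 = σ^0 there (6 ≡ 0 mod 3).
So σ^6(9) = 9.

9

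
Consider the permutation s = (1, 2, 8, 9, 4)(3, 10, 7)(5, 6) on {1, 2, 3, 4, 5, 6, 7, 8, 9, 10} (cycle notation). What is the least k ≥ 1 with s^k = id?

30

The disjoint cycles have lengths 5, 3, 2.
The order of s is the least common multiple of its cycle lengths: lcm(5, 3, 2) = 30.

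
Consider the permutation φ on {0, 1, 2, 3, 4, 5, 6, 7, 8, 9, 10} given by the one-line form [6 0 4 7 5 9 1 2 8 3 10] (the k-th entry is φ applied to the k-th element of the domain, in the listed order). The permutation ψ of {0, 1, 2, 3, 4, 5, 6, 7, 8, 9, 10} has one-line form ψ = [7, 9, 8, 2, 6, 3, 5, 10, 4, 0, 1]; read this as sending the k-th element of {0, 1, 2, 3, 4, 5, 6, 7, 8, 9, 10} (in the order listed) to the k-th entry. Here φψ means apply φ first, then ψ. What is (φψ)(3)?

10

φ(3) = 7, then ψ(7) = 10; composing gives (φψ)(3) = 10.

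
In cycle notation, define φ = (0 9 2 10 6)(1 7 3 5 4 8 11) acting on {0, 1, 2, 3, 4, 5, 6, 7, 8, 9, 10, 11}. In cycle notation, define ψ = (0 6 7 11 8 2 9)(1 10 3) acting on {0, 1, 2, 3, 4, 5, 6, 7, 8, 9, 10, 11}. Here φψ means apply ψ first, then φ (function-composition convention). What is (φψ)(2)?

First apply ψ: ψ(2) = 9, then φ(9) = 2. Thus (φψ)(2) = 2.

2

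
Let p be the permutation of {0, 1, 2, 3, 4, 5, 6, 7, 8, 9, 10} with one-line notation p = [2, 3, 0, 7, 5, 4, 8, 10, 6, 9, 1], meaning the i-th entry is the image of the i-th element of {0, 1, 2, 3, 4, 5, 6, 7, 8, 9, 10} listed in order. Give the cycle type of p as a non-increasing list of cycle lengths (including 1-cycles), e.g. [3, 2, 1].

The disjoint cycles are (0, 2)(1, 3, 7, 10)(4, 5)(6, 8)(9), with lengths 4, 2, 2, 2, 1 in non-increasing order.

[4, 2, 2, 2, 1]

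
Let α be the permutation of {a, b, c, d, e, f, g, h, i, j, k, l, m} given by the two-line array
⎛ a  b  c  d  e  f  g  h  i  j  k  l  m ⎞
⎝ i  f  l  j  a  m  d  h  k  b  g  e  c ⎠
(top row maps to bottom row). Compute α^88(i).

Tracing i → k → … returns to i after 12 steps, so i lies in a 12-cycle (a, i, k, g, d, j, b, f, m, c, l, e).
On a 12-cycle, α^12 is the identity, so α^88 = α^4 there (88 ≡ 4 mod 12).
Stepping 4 places around the cycle: i → k → g → d → j.

j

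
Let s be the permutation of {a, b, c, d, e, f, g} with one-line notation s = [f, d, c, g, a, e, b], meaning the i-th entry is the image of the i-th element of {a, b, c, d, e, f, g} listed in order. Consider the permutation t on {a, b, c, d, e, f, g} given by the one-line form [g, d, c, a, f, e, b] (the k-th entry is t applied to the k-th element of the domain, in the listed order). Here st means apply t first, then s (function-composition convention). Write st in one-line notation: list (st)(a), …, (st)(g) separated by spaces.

(st)(x) = s(t(x)). Computing each image: s(t(a)) = s(g) = b, s(t(b)) = s(d) = g, s(t(c)) = s(c) = c, s(t(d)) = s(a) = f, s(t(e)) = s(f) = e, s(t(f)) = s(e) = a, s(t(g)) = s(b) = d.
Hence st = [b g c f e a d].

b g c f e a d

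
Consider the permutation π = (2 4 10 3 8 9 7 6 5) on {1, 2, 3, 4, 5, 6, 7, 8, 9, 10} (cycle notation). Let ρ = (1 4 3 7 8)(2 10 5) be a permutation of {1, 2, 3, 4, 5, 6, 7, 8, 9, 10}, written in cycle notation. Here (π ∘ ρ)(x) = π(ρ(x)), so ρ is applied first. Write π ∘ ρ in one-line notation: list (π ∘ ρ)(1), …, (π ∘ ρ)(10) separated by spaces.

10 3 6 8 4 5 9 1 7 2

(π ∘ ρ)(x) = π(ρ(x)). Computing each image: π(ρ(1)) = π(4) = 10, π(ρ(2)) = π(10) = 3, π(ρ(3)) = π(7) = 6, π(ρ(4)) = π(3) = 8, π(ρ(5)) = π(2) = 4, π(ρ(6)) = π(6) = 5, π(ρ(7)) = π(8) = 9, π(ρ(8)) = π(1) = 1, π(ρ(9)) = π(9) = 7, π(ρ(10)) = π(5) = 2.
Hence π ∘ ρ = [10 3 6 8 4 5 9 1 7 2].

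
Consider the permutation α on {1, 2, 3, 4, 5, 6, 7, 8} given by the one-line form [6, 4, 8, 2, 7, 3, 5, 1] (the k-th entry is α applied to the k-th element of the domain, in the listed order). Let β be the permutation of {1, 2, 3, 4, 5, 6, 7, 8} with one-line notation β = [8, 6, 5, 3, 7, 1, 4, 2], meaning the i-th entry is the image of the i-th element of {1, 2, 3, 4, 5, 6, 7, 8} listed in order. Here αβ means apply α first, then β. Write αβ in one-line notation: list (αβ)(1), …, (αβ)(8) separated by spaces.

For each element, apply α then β: 1 → 6 → 1; 2 → 4 → 3; 3 → 8 → 2; 4 → 2 → 6; 5 → 7 → 4; 6 → 3 → 5; 7 → 5 → 7; 8 → 1 → 8.
Collecting the images, αβ = [1 3 2 6 4 5 7 8].

1 3 2 6 4 5 7 8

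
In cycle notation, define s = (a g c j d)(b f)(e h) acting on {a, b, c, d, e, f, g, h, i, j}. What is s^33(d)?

d lies in the 5-cycle (a g c j d).
On a 5-cycle, s^5 is the identity, so s^33 = s^3 there (33 ≡ 3 mod 5).
Stepping 3 places around the cycle: d → a → g → c.

c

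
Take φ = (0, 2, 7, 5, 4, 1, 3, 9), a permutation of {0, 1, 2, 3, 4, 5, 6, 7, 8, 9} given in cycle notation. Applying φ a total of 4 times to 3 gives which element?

3 lies in the 8-cycle (0, 2, 7, 5, 4, 1, 3, 9).
Advancing 4 steps from 3: 3 → 9 → 0 → 2 → 7.

7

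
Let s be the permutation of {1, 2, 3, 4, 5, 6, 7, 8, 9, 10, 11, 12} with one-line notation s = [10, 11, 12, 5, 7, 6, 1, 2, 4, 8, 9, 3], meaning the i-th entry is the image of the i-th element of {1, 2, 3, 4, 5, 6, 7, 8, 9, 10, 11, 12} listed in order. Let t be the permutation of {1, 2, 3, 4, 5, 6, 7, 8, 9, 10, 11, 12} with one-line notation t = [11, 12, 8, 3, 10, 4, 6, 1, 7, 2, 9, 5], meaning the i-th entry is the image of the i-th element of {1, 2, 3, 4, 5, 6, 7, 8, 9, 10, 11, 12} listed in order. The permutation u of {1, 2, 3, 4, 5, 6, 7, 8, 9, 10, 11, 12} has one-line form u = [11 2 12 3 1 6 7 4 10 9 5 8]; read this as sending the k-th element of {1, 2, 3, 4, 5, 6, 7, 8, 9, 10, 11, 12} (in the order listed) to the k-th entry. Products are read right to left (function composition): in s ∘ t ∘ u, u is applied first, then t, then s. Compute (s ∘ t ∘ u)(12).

10

Chase 12: u(12) = 8; t(8) = 1; s(1) = 10. Hence (s ∘ t ∘ u)(12) = 10.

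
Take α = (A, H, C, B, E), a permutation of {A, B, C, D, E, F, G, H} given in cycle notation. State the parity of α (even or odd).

even

The cycle lengths are 5, 1, 1, 1.
A cycle of length ℓ contributes ℓ−1 transpositions, so α is a product of 4 transpositions — even.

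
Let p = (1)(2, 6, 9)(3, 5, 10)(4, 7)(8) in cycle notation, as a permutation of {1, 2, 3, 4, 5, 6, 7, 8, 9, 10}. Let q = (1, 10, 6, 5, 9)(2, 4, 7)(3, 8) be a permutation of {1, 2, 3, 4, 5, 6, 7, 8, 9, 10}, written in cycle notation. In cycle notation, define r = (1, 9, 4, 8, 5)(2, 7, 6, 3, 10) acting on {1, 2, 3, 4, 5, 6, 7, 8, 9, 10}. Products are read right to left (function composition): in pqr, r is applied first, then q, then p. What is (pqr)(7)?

10

Chase 7: r(7) = 6; q(6) = 5; p(5) = 10. Hence (pqr)(7) = 10.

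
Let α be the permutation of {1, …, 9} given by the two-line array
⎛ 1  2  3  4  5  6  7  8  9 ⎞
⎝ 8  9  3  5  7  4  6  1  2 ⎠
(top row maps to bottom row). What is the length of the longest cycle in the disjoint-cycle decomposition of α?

4

Decomposing into disjoint cycles gives (1 8)(2 9)(4 5 7 6); the longest has length 4.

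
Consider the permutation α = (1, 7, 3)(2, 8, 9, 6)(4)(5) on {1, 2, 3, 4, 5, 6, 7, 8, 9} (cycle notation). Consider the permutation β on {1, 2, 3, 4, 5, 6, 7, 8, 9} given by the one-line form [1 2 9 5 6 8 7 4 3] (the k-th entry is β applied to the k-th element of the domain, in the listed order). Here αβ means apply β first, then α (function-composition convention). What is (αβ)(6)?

β(6) = 8, then α(8) = 9; composing gives (αβ)(6) = 9.

9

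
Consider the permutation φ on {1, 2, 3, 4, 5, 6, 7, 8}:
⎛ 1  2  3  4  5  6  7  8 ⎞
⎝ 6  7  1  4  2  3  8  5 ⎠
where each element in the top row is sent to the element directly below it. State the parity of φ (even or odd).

In disjoint-cycle form the cycle lengths are 4, 3, 1.
A cycle of length ℓ contributes ℓ−1 transpositions, so φ is a product of 3 + 2 = 5 transpositions — odd.

odd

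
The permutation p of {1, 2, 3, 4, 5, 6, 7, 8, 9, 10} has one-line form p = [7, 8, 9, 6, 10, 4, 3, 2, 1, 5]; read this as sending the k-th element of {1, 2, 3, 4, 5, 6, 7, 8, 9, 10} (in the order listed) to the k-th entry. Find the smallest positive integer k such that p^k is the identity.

4

Writing p as disjoint cycles, the cycle lengths are 4, 2, 2, 2.
Since disjoint cycles commute, ord(p) = lcm(4, 2, 2, 2) = 4.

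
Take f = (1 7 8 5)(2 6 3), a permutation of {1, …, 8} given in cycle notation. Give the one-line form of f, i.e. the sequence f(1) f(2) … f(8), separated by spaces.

Image by image: 1↦7, 2↦6, 3↦2, 4↦4, 5↦1, 6↦3, 7↦8, 8↦5.
Listing these in domain order gives 7 6 2 4 1 3 8 5.

7 6 2 4 1 3 8 5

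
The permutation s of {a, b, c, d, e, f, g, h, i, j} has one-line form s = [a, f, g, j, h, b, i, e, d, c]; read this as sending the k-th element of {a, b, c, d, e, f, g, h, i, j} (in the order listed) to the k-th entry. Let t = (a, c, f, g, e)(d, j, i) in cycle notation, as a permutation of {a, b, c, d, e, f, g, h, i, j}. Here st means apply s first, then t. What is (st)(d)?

i

(st)(d) = t(s(d)). s(d) = j, then t(j) = i. So (st)(d) = i.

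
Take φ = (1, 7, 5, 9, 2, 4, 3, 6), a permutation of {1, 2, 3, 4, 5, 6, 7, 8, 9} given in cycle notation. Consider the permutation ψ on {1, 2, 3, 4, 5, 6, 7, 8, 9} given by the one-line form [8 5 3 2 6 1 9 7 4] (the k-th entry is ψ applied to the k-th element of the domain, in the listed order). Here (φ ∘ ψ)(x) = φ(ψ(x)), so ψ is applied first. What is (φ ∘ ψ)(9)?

First apply ψ: ψ(9) = 4, then φ(4) = 3. Thus (φ ∘ ψ)(9) = 3.

3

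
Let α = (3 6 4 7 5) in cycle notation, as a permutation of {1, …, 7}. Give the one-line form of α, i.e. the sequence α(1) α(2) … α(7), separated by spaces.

1 2 6 7 3 4 5

Reading each image from the cycles: 1→1, 2→2, 3→6, 4→7, 5→3, 6→4, 7→5.
Listing these in domain order gives 1 2 6 7 3 4 5.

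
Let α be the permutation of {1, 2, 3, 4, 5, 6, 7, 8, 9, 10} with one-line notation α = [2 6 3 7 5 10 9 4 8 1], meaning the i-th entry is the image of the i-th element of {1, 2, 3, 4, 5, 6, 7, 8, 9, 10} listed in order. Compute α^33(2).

Tracing 2 → 6 → … returns to 2 after 4 steps, so 2 lies in a 4-cycle (1 2 6 10).
On a 4-cycle, α^4 is the identity, so α^33 = α^1 there (33 ≡ 1 mod 4).
Stepping 1 place around the cycle: 2 → 6.

6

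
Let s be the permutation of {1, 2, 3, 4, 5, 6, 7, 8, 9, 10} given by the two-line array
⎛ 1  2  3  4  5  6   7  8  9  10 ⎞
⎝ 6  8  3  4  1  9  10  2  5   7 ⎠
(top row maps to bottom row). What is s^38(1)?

Tracing 1 → 6 → … returns to 1 after 4 steps, so 1 lies in a 4-cycle (1 6 9 5).
Since the cycle has length 4, s^38 acts on it the same as s^2 (38 mod 4 = 2).
Advancing 2 steps from 1: 1 → 6 → 9.

9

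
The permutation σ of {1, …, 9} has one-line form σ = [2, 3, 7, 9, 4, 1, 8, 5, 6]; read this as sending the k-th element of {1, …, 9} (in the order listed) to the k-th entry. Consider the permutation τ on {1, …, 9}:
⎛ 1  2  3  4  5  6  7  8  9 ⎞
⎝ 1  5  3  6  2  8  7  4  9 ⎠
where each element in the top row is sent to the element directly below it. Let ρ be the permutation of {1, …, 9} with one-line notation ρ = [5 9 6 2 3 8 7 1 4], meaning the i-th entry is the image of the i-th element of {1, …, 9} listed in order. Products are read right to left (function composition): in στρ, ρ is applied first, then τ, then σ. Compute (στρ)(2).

6

Apply the permutations in order: ρ(2) = 9, then τ(9) = 9, then σ(9) = 6. So (στρ)(2) = 6.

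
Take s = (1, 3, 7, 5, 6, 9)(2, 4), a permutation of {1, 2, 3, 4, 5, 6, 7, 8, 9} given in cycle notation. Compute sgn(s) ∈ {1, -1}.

The cycle lengths are 6, 2, 1.
A cycle of length ℓ contributes ℓ−1 transpositions, so s is a product of 5 + 1 = 6 transpositions — even.

1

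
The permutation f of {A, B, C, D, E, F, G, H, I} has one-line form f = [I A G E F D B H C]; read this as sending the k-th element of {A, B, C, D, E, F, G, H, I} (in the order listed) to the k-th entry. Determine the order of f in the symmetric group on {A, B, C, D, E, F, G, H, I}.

15

The disjoint-cycle form of f has cycle lengths 5, 3, 1.
The order is lcm(5, 3) = 15.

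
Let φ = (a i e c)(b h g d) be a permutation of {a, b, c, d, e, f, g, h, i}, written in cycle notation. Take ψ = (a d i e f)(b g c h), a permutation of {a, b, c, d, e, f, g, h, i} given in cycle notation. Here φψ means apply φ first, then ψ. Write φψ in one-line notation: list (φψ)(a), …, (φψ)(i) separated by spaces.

e b d g h a i c f

Chase each element through φ then ψ: a → i → e; b → h → b; c → a → d; d → b → g; e → c → h; f → f → a; g → d → i; h → g → c; i → e → f.
So φψ in one-line form is e b d g h a i c f.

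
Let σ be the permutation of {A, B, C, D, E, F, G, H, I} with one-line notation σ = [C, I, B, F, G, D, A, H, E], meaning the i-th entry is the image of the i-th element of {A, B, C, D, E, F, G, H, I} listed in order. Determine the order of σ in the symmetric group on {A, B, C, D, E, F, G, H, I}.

The disjoint-cycle form of σ has cycle lengths 6, 2, 1.
Since disjoint cycles commute, ord(σ) = lcm(6, 2) = 6.

6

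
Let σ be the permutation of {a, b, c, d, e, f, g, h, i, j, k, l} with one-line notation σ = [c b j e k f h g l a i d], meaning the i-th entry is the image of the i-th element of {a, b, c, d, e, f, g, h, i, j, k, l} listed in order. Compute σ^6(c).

Tracing c → j → … returns to c after 3 steps, so c lies in a 3-cycle (a c j).
Powers repeat with period 3 on this cycle, and 6 mod 3 = 0, so σ^6(c) = σ^0(c).
So σ^6(c) = c.

c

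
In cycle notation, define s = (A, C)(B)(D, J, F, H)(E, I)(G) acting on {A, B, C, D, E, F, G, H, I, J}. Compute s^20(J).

J

J lies in the 4-cycle (D, J, F, H).
On a 4-cycle, s^4 is the identity, so s^20 = s^0 there (20 ≡ 0 mod 4).
So s^20(J) = J.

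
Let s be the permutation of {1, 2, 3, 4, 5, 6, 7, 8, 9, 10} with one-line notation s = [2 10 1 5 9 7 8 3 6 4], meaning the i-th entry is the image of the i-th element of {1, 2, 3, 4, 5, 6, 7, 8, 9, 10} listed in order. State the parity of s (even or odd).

odd

In disjoint-cycle form the cycle lengths are 10.
A cycle is odd iff its length is even; s has 1 even-length cycle, so sgn(s) = (−1)^1 and s is odd.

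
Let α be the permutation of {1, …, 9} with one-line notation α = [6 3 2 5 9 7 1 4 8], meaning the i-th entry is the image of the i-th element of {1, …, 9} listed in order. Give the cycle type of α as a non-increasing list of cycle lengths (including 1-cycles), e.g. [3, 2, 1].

The disjoint cycles are (1 6 7)(2 3)(4 5 9 8), with lengths 4, 3, 2 in non-increasing order.

[4, 3, 2]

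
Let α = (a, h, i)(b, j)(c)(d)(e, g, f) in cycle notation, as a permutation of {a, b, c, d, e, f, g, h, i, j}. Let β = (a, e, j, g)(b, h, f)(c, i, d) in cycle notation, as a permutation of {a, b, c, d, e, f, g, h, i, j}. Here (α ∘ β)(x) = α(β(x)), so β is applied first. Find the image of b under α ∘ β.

i

(α ∘ β)(b) = α(β(b)). β(b) = h, then α(h) = i. So (α ∘ β)(b) = i.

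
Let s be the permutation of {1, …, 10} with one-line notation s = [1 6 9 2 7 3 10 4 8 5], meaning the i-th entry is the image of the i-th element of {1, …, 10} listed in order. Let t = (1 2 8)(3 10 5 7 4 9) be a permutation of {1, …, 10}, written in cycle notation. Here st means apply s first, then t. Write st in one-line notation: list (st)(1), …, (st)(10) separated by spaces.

2 6 3 8 4 10 5 9 1 7

Chase each element through s then t: 1 → 1 → 2; 2 → 6 → 6; 3 → 9 → 3; 4 → 2 → 8; 5 → 7 → 4; 6 → 3 → 10; 7 → 10 → 5; 8 → 4 → 9; 9 → 8 → 1; 10 → 5 → 7.
So st in one-line form is 2 6 3 8 4 10 5 9 1 7.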